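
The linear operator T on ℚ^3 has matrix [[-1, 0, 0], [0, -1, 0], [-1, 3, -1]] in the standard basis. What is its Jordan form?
The characteristic polynomial is det(xI - A) = (x + 1)^3, so the eigenvalues are -1 (algebraic multiplicity 3).

For λ = -1: rank(A + I) = 1, rank((A + I)^2) = 0. The eigenspace has dimension 3 - 1 = 2, so there are 2 Jordan blocks; the rank sequence gives block sizes [2, 1].

Assembling the blocks gives the Jordan form J above.

J = [[-1, 1, 0], [0, -1, 0], [0, 0, -1]]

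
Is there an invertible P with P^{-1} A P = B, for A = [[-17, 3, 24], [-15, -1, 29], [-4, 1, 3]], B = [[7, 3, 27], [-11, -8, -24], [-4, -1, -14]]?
Yes.

Two matrices over a field are similar if and only if they have the same invariant factors.

Both A and B have characteristic polynomial (x + 5)^3 and minimal polynomial (x + 5)^3. Computing further, both have invariant factors (x + 5)^3. Hence A and B are similar.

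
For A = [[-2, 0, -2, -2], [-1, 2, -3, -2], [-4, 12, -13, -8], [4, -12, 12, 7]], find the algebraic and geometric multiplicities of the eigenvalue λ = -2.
The characteristic polynomial is (x + 1)^2(x + 2)^2, so the factor x + 2 appears with exponent 2: the algebraic multiplicity is 2.

rank(A + 2I) = 3, so the eigenspace has dimension 4 - 3 = 1: the geometric multiplicity is 1.

Since 1 < 2, A is not diagonalizable.

algebraic multiplicity 2, geometric multiplicity 1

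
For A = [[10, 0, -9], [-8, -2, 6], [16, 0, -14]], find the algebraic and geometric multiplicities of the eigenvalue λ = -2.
algebraic multiplicity 3, geometric multiplicity 2

The characteristic polynomial is (x + 2)^3, so the factor x + 2 appears with exponent 3: the algebraic multiplicity is 3.

rank(A + 2I) = 1, so the eigenspace has dimension 3 - 1 = 2: the geometric multiplicity is 2.

Since 2 < 3, A is not diagonalizable.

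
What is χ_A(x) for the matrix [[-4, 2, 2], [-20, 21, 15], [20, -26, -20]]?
xI - A = [[x + 4, -2, -2], [20, x - 21, -15], [-20, 26, x + 20]].

Expanding det(xI - A) along the first row:
det(xI - A) = + (x + 4)·det([[x - 21, -15], [26, x + 20]]) - (-2)·det([[20, -15], [-20, x + 20]]) + (-2)·det([[20, x - 21], [-20, 26]]).

Evaluating gives χ_A(x) = x^3 + 3x^2 - 34x - 120 = (x - 6)(x + 4)(x + 5).

χ_A(x) = (x - 6)(x + 4)(x + 5)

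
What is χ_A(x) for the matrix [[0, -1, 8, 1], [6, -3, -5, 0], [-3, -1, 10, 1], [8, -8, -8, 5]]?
xI - A = [[x, 1, -8, -1], [-6, x + 3, 5, 0], [3, 1, x - 10, -1], [-8, 8, 8, x - 5]].

Expanding det(xI - A) along the first row:
det(xI - A) = + (x)·det([[x + 3, 5, 0], [1, x - 10, -1], [8, 8, x - 5]]) - (1)·det([[-6, 5, 0], [3, x - 10, -1], [-8, 8, x - 5]]) + (-8)·det([[-6, x + 3, 0], [3, 1, -1], [-8, 8, x - 5]]) - (-1)·det([[-6, x + 3, 5], [3, 1, x - 10], [-8, 8, 8]]).

Evaluating gives χ_A(x) = x^4 - 12x^3 + 30x^2 + 100x - 375 = (x - 5)^3(x + 3).

χ_A(x) = (x - 5)^3(x + 3)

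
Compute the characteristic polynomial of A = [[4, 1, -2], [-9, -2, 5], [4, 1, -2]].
xI - A = [[x - 4, -1, 2], [9, x + 2, -5], [-4, -1, x + 2]].

Expanding det(xI - A) along the first row:
det(xI - A) = + (x - 4)·det([[x + 2, -5], [-1, x + 2]]) - (-1)·det([[9, -5], [-4, x + 2]]) + (2)·det([[9, x + 2], [-4, -1]]).

Evaluating gives χ_A(x) = x^3.

χ_A(x) = x^3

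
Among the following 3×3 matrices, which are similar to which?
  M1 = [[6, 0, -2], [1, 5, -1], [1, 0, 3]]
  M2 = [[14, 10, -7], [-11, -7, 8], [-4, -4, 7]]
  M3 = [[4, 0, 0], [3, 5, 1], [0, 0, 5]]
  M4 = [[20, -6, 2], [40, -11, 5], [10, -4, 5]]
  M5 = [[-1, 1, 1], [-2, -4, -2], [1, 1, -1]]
2 classes: {M1, M2, M3, M4}, {M5}

Characteristic polynomials: χ_{M1} = (x - 5)^2(x - 4), χ_{M2} = (x - 5)^2(x - 4), χ_{M3} = (x - 5)^2(x - 4), χ_{M4} = (x - 5)^2(x - 4), χ_{M5} = (x + 2)^3.

{M1, M2, M3, M4}: invariant factors (x - 5)^2(x - 4).

{M5}: invariant factors x + 2, (x + 2)^2.

Matrices are similar if and only if their invariant-factor lists agree; the partition into similarity classes is {M1, M2, M3, M4}, {M5}.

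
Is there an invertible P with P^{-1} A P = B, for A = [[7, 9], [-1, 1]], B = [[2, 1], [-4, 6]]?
Yes.

Two matrices over a field are similar if and only if they have the same invariant factors.

Both A and B have characteristic polynomial (x - 4)^2 and minimal polynomial (x - 4)^2. Computing further, both have invariant factors (x - 4)^2. Hence A and B are similar.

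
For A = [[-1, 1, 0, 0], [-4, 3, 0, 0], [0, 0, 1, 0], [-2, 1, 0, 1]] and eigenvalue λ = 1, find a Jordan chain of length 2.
We seek v_1 ∈ ker((A - I)^2) \ ker(A - I), then set v_{i+1} = (A - I) v_i.

One such chain is v_1 = [[2, 5, -2, 2]]^T, v_2 = [[1, 2, 0, 1]]^T. Check: (A - I) v_2 = [[0, 0, 0, 0]]^T = 0.

v_1 = [[2, 5, -2, 2]]^T, v_2 = [[1, 2, 0, 1]]^T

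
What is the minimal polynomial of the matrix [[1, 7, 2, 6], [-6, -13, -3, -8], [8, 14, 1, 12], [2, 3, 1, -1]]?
The characteristic polynomial factors as (x + 3)^4. The minimal polynomial is ∏(x - λ)^{k_λ} where k_λ is the size of the largest Jordan block at λ.

For λ = -3: rank(A + 3I) = 2, and the largest Jordan block has size 3 (the smallest k with rank((A + 3I)^k) = rank((A + 3I)^(k+1))).

So m_A(x) = (x + 3)^3.

m_A(x) = (x + 3)^3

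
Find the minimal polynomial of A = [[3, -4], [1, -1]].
m_A(x) = (x - 1)^2

The characteristic polynomial factors as (x - 1)^2. The minimal polynomial is ∏(x - λ)^{k_λ} where k_λ is the size of the largest Jordan block at λ.

For λ = 1: rank(A - I) = 1, and the largest Jordan block has size 2 (the smallest k with rank((A - I)^k) = rank((A - I)^(k+1))).

So m_A(x) = (x - 1)^2.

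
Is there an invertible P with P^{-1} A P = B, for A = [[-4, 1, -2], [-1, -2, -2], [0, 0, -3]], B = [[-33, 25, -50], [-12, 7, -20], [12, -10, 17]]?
Two matrices over a field are similar if and only if they have the same invariant factors.

Both A and B have characteristic polynomial (x + 3)^3 and minimal polynomial (x + 3)^2. Computing further, both have invariant factors x + 3, (x + 3)^2. Hence A and B are similar.

Yes.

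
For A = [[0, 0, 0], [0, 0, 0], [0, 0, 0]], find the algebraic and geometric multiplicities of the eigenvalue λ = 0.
The characteristic polynomial is x^3, so the factor x appears with exponent 3: the algebraic multiplicity is 3.

rank(A) = 0, so the eigenspace has dimension 3 - 0 = 3: the geometric multiplicity is 3.

algebraic multiplicity 3, geometric multiplicity 3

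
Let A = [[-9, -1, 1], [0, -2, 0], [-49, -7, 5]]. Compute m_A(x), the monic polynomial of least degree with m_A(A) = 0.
The characteristic polynomial factors as (x + 2)^3. The minimal polynomial is ∏(x - λ)^{k_λ} where k_λ is the size of the largest Jordan block at λ.

For λ = -2: rank(A + 2I) = 1, and the largest Jordan block has size 2 (the smallest k with rank((A + 2I)^k) = rank((A + 2I)^(k+1))).

So m_A(x) = (x + 2)^2.

m_A(x) = (x + 2)^2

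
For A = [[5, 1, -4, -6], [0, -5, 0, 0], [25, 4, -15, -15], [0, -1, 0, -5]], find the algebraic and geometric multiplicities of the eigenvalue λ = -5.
The characteristic polynomial is (x + 5)^4, so the factor x + 5 appears with exponent 4: the algebraic multiplicity is 4.

rank(A + 5I) = 2, so the eigenspace has dimension 4 - 2 = 2: the geometric multiplicity is 2.

Since 2 < 4, A is not diagonalizable.

algebraic multiplicity 4, geometric multiplicity 2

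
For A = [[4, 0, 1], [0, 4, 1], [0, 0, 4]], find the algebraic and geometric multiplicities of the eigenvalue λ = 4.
algebraic multiplicity 3, geometric multiplicity 2

The characteristic polynomial is (x - 4)^3, so the factor x - 4 appears with exponent 3: the algebraic multiplicity is 3.

rank(A - 4I) = 1, so the eigenspace has dimension 3 - 1 = 2: the geometric multiplicity is 2.

Since 2 < 3, A is not diagonalizable.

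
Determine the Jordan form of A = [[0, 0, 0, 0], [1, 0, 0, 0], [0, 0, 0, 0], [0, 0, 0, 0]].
J = [[0, 1, 0, 0], [0, 0, 0, 0], [0, 0, 0, 0], [0, 0, 0, 0]]

The characteristic polynomial is det(xI - A) = x^4, so the eigenvalues are 0 (algebraic multiplicity 4).

For λ = 0: rank(A) = 1, rank(A^2) = 0. The eigenspace has dimension 4 - 1 = 3, so there are 3 Jordan blocks; the rank sequence gives block sizes [2, 1, 1].

Assembling the blocks gives the Jordan form J above.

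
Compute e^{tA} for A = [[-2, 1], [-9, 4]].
e^{tA} = [[(1 - 3*t)*e^{t}, t*e^{t}], [-9*t*e^{t}, (3*t + 1)*e^{t}]]

A has Jordan form J = [[1, 1], [0, 1]] with A = PJP^{-1}, so e^{tA} = P e^{tJ} P^{-1}.

For a Jordan block J_k(λ), e^{tJ_k(λ)} = e^{λt} · (I + tN + t^2 N^2/2! + ... + t^{k-1} N^{k-1}/(k-1)!) where N is the nilpotent superdiagonal part.

Assembling the blocks and conjugating back gives the entries of e^{tA} as shown above.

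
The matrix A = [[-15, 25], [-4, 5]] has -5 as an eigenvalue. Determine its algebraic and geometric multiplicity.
algebraic multiplicity 2, geometric multiplicity 1

The characteristic polynomial is (x + 5)^2, so the factor x + 5 appears with exponent 2: the algebraic multiplicity is 2.

rank(A + 5I) = 1, so the eigenspace has dimension 2 - 1 = 1: the geometric multiplicity is 1.

Since 1 < 2, A is not diagonalizable.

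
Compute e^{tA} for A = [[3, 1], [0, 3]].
A has Jordan form J = [[3, 1], [0, 3]] with A = PJP^{-1}, so e^{tA} = P e^{tJ} P^{-1}.

For a Jordan block J_k(λ), e^{tJ_k(λ)} = e^{λt} · (I + tN + t^2 N^2/2! + ... + t^{k-1} N^{k-1}/(k-1)!) where N is the nilpotent superdiagonal part.

Assembling the blocks and conjugating back gives the entries of e^{tA} as shown above.

e^{tA} = [[e^{3*t}, t*e^{3*t}], [0, e^{3*t}]]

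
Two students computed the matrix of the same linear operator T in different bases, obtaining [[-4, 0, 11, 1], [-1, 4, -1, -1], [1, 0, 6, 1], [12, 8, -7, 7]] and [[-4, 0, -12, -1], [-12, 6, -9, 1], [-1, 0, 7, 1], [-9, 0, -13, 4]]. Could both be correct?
Yes.

Two matrices over a field are similar if and only if they have the same invariant factors.

Both A and B have characteristic polynomial (x - 6)^3(x + 5) and minimal polynomial (x - 6)^3(x + 5). Computing further, both have invariant factors (x - 6)^3(x + 5). Hence A and B are similar.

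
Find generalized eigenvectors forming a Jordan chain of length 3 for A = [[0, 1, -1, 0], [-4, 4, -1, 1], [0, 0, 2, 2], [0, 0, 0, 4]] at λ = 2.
We seek v_1 ∈ ker((A - 2I)^3) \ ker((A - 2I)^2), then set v_{i+1} = (A - 2I) v_i.

One such chain is v_1 = [[0, 0, 1, 0]]^T, v_2 = [[-1, -1, 0, 0]]^T, v_3 = [[1, 2, 0, 0]]^T. Check: (A - 2I) v_3 = [[0, 0, 0, 0]]^T = 0.

v_1 = [[0, 0, 1, 0]]^T, v_2 = [[-1, -1, 0, 0]]^T, v_3 = [[1, 2, 0, 0]]^T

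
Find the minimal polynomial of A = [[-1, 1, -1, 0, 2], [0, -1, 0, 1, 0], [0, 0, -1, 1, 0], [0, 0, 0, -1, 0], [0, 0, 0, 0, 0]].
The characteristic polynomial factors as x(x + 1)^4. The minimal polynomial is ∏(x - λ)^{k_λ} where k_λ is the size of the largest Jordan block at λ.

For λ = -1: rank(A + I) = 3, and the largest Jordan block has size 2 (the smallest k with rank((A + I)^k) = rank((A + I)^(k+1))).
For λ = 0: rank(A) = 4, and the largest Jordan block has size 1 (the smallest k with rank(A^k) = rank(A^(k+1))).

So m_A(x) = x(x + 1)^2.

m_A(x) = x(x + 1)^2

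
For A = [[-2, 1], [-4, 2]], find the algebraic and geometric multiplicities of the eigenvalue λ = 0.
algebraic multiplicity 2, geometric multiplicity 1

The characteristic polynomial is x^2, so the factor x appears with exponent 2: the algebraic multiplicity is 2.

rank(A) = 1, so the eigenspace has dimension 2 - 1 = 1: the geometric multiplicity is 1.

Since 1 < 2, A is not diagonalizable.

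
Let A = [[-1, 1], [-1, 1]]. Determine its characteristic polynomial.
xI - A = [[x + 1, -1], [1, x - 1]].

Expanding det(xI - A) along the first row:
det(xI - A) = + (x + 1)·det([[x - 1]]) - (-1)·det([[1]]).

Evaluating gives χ_A(x) = x^2.

χ_A(x) = x^2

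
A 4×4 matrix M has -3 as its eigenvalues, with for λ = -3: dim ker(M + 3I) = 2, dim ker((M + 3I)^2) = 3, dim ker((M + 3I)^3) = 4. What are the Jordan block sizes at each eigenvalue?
Jordan blocks: (-3, 3), (-3, 1)

λ = -3: successive nullity increments [2, 1, 1] count blocks of size ≥ k; block sizes are [3, 1].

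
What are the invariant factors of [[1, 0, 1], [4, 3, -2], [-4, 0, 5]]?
The Jordan structure of A has elementary divisors (x - 3)^2, (x - 3). Arranging the block sizes at each eigenvalue in decreasing order and taking row products gives the invariant factors.

Invariant factors (smallest first, each dividing the next): x - 3, (x - 3)^2.

Check: the last factor (x - 3)^2 is the minimal polynomial, and the product (x - 3)^3 is the characteristic polynomial.

x - 3, (x - 3)^2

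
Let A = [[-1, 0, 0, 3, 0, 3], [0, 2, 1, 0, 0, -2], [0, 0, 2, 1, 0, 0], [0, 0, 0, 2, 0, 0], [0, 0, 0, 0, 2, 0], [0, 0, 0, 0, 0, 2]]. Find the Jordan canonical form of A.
J = [[-1, 0, 0, 0, 0, 0], [0, 2, 1, 0, 0, 0], [0, 0, 2, 1, 0, 0], [0, 0, 0, 2, 0, 0], [0, 0, 0, 0, 2, 0], [0, 0, 0, 0, 0, 2]]

The characteristic polynomial is det(xI - A) = (x - 2)^5(x + 1), so the eigenvalues are -1 (algebraic multiplicity 1), 2 (algebraic multiplicity 5).

For λ = -1: algebraic multiplicity 1 gives one 1×1 block.

For λ = 2: rank(A - 2I) = 3, rank((A - 2I)^2) = 2, rank((A - 2I)^3) = 1. The eigenspace has dimension 6 - 3 = 3, so there are 3 Jordan blocks; the rank sequence gives block sizes [3, 1, 1].

Assembling the blocks gives the Jordan form J above.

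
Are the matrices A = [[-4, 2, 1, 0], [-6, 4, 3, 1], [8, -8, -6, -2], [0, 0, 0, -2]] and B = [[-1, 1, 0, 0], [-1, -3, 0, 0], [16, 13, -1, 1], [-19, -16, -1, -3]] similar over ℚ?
Yes.

Two matrices over a field are similar if and only if they have the same invariant factors.

Both A and B have characteristic polynomial (x + 2)^4 and minimal polynomial (x + 2)^2. Computing further, both have invariant factors (x + 2)^2, (x + 2)^2. Hence A and B are similar.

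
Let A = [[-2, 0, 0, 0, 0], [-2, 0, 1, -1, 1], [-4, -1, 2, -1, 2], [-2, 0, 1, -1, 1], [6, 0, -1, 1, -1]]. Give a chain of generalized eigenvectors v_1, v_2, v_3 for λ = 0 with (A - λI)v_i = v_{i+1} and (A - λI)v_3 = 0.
v_1 = [[0, -1, -1, 0, 0]]^T, v_2 = [[0, -1, -1, -1, 1]]^T, v_3 = [[0, 1, 2, 1, -1]]^T

We seek v_1 ∈ ker(A^3) \ ker(A^2), then set v_{i+1} = A v_i.

One such chain is v_1 = [[0, -1, -1, 0, 0]]^T, v_2 = [[0, -1, -1, -1, 1]]^T, v_3 = [[0, 1, 2, 1, -1]]^T. Check: A v_3 = [[0, 0, 0, 0, 0]]^T = 0.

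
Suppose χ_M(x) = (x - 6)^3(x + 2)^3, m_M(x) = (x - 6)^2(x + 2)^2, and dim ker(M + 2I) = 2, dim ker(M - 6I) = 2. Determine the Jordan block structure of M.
λ = -2: algebraic multiplicity 3 (exponent in χ_M), largest block size 2 (exponent in m_M), 2 blocks (geometric multiplicity). These force block sizes [2, 1].
λ = 6: algebraic multiplicity 3 (exponent in χ_M), largest block size 2 (exponent in m_M), 2 blocks (geometric multiplicity). These force block sizes [2, 1].

Jordan blocks: (-2, 2), (-2, 1), (6, 2), (6, 1)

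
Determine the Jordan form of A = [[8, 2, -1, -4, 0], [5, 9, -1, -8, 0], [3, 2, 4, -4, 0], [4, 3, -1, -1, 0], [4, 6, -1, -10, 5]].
The characteristic polynomial is det(xI - A) = (x - 5)^5, so the eigenvalues are 5 (algebraic multiplicity 5).

For λ = 5: rank(A - 5I) = 3, rank((A - 5I)^2) = 1, rank((A - 5I)^3) = 0. The eigenspace has dimension 5 - 3 = 2, so there are 2 Jordan blocks; the rank sequence gives block sizes [3, 2].

Assembling the blocks gives the Jordan form J above.

J = [[5, 1, 0, 0, 0], [0, 5, 1, 0, 0], [0, 0, 5, 0, 0], [0, 0, 0, 5, 1], [0, 0, 0, 0, 5]]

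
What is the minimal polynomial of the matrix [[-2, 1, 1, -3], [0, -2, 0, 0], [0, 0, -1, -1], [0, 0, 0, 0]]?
The characteristic polynomial factors as x(x + 1)(x + 2)^2. The minimal polynomial is ∏(x - λ)^{k_λ} where k_λ is the size of the largest Jordan block at λ.

For λ = -2: rank(A + 2I) = 3, and the largest Jordan block has size 2 (the smallest k with rank((A + 2I)^k) = rank((A + 2I)^(k+1))).
For λ = -1: rank(A + I) = 3, and the largest Jordan block has size 1 (the smallest k with rank((A + I)^k) = rank((A + I)^(k+1))).
For λ = 0: rank(A) = 3, and the largest Jordan block has size 1 (the smallest k with rank(A^k) = rank(A^(k+1))).

So m_A(x) = x(x + 1)(x + 2)^2.

m_A(x) = x(x + 1)(x + 2)^2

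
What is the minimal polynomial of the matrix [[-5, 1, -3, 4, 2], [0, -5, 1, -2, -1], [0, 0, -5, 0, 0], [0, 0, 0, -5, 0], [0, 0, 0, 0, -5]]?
The characteristic polynomial factors as (x + 5)^5. The minimal polynomial is ∏(x - λ)^{k_λ} where k_λ is the size of the largest Jordan block at λ.

For λ = -5: rank(A + 5I) = 2, and the largest Jordan block has size 3 (the smallest k with rank((A + 5I)^k) = rank((A + 5I)^(k+1))).

So m_A(x) = (x + 5)^3.

m_A(x) = (x + 5)^3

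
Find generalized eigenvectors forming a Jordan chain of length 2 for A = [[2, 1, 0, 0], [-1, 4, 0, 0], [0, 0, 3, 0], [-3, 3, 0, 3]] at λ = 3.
v_1 = [[0, 1, 0, 2]]^T, v_2 = [[1, 1, 0, 3]]^T

We seek v_1 ∈ ker((A - 3I)^2) \ ker(A - 3I), then set v_{i+1} = (A - 3I) v_i.

One such chain is v_1 = [[0, 1, 0, 2]]^T, v_2 = [[1, 1, 0, 3]]^T. Check: (A - 3I) v_2 = [[0, 0, 0, 0]]^T = 0.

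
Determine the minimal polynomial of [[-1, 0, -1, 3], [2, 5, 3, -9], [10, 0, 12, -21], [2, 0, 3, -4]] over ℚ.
m_A(x) = (x - 5)(x - 1)^2

The characteristic polynomial factors as (x - 5)^2(x - 1)^2. The minimal polynomial is ∏(x - λ)^{k_λ} where k_λ is the size of the largest Jordan block at λ.

For λ = 1: rank(A - I) = 3, and the largest Jordan block has size 2 (the smallest k with rank((A - I)^k) = rank((A - I)^(k+1))).
For λ = 5: rank(A - 5I) = 2, and the largest Jordan block has size 1 (the smallest k with rank((A - 5I)^k) = rank((A - 5I)^(k+1))).

So m_A(x) = (x - 5)(x - 1)^2.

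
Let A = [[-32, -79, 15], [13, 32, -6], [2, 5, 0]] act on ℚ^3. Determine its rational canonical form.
The invariant factors of A (the non-unit diagonal entries of the Smith normal form of xI - A over ℚ[x]) are x^3 + 3x - 3, each dividing the next. The characteristic polynomial is their product, x^3 + 3x - 3.

The rational canonical form is the block-diagonal matrix of companion matrices C(f_i):
R = [[0, 0, 3], [1, 0, -3], [0, 1, 0]].

Note the characteristic polynomial does not split into linear factors over ℚ, so A has no Jordan form over ℚ; the rational canonical form exists over any field.

R = [[0, 0, 3], [1, 0, -3], [0, 1, 0]]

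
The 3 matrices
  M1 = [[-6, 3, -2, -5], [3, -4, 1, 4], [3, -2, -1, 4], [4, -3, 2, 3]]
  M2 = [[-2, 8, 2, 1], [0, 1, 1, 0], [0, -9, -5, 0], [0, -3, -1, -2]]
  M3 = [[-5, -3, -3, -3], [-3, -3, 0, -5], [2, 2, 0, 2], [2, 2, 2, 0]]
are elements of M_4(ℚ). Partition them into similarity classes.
Characteristic polynomials: χ_{M1} = (x + 2)^4, χ_{M2} = (x + 2)^4, χ_{M3} = (x + 2)^4.

{M1, M2, M3}: invariant factors x + 2, (x + 2)^3.

Matrices are similar if and only if their invariant-factor lists agree; the partition into similarity classes is {M1, M2, M3}.

1 class: {M1, M2, M3}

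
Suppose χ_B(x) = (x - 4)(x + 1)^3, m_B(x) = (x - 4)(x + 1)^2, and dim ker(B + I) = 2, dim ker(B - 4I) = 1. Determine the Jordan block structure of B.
Jordan blocks: (-1, 2), (-1, 1), (4, 1)

λ = -1: algebraic multiplicity 3 (exponent in χ_B), largest block size 2 (exponent in m_B), 2 blocks (geometric multiplicity). These force block sizes [2, 1].
λ = 4: algebraic multiplicity 1 (exponent in χ_B), largest block size 1 (exponent in m_B), 1 block (geometric multiplicity). This forces block sizes [1].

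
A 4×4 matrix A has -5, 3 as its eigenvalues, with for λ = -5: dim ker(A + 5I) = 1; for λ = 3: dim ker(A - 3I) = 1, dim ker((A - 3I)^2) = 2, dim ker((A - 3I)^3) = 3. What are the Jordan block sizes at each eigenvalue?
Jordan blocks: (-5, 1), (3, 3)

λ = -5: successive nullity increments [1] count blocks of size ≥ k; block sizes are [1].
λ = 3: successive nullity increments [1, 1, 1] count blocks of size ≥ k; block sizes are [3].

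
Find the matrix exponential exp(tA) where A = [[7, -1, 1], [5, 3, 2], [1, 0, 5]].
e^{tA} = [[(2*t + 1)*e^{5*t}, -t*e^{5*t}, t*e^{5*t}], [t*(t + 5)*e^{5*t}, (-t^2 - 4*t + 2)*e^{5*t}/2, t*(t + 4)*e^{5*t}/2], [t*(t + 1)*e^{5*t}, -t^2*e^{5*t}/2, (t^2 + 2)*e^{5*t}/2]]

A has Jordan form J = [[5, 1, 0], [0, 5, 1], [0, 0, 5]] with A = PJP^{-1}, so e^{tA} = P e^{tJ} P^{-1}.

For a Jordan block J_k(λ), e^{tJ_k(λ)} = e^{λt} · (I + tN + t^2 N^2/2! + ... + t^{k-1} N^{k-1}/(k-1)!) where N is the nilpotent superdiagonal part.

Assembling the blocks and conjugating back gives the entries of e^{tA} as shown above.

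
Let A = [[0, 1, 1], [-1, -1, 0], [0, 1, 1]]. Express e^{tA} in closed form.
e^{tA} = [[1 - t^2/2, t, t*(t + 2)/2], [t*(t - 2)/2, 1 - t, -t^2/2], [-t^2/2, t, t^2/2 + t + 1]]

A has Jordan form J = [[0, 1, 0], [0, 0, 1], [0, 0, 0]] with A = PJP^{-1}, so e^{tA} = P e^{tJ} P^{-1}.

For a Jordan block J_k(λ), e^{tJ_k(λ)} = e^{λt} · (I + tN + t^2 N^2/2! + ... + t^{k-1} N^{k-1}/(k-1)!) where N is the nilpotent superdiagonal part.

Assembling the blocks and conjugating back gives the entries of e^{tA} as shown above.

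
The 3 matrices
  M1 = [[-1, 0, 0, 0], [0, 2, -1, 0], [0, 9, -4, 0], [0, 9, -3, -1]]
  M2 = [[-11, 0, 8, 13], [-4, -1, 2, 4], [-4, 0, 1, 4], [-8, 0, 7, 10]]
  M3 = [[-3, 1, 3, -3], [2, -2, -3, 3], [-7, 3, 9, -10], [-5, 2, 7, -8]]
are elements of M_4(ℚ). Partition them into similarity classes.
3 classes: {M1}, {M2}, {M3}

Characteristic polynomials: χ_{M1} = (x + 1)^4, χ_{M2} = (x - 2)(x + 1)^3, χ_{M3} = (x + 1)^4.

{M1}: invariant factors x + 1, x + 1, (x + 1)^2.

{M2}: invariant factors x + 1, (x - 2)(x + 1)^2.

{M3}: invariant factors (x + 1)^2, (x + 1)^2.

Matrices are similar if and only if their invariant-factor lists agree; the partition into similarity classes is {M1}, {M2}, {M3}.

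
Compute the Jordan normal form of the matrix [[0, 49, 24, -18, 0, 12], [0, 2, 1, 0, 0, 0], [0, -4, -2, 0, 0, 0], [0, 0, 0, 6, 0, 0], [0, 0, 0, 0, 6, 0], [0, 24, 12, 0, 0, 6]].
J = [[0, 1, 0, 0, 0, 0], [0, 0, 1, 0, 0, 0], [0, 0, 0, 0, 0, 0], [0, 0, 0, 6, 0, 0], [0, 0, 0, 0, 6, 0], [0, 0, 0, 0, 0, 6]]

The characteristic polynomial is det(xI - A) = x^3(x - 6)^3, so the eigenvalues are 0 (algebraic multiplicity 3), 6 (algebraic multiplicity 3).

For λ = 0: rank(A) = 5, rank(A^2) = 4, rank(A^3) = 3. The eigenspace has dimension 6 - 5 = 1, so there is 1 Jordan block; the rank sequence gives block sizes [3].

For λ = 6: rank(A - 6I) = 3. The eigenspace has dimension 6 - 3 = 3, so there are 3 Jordan blocks; the rank sequence gives block sizes [1, 1, 1].

Assembling the blocks gives the Jordan form J above.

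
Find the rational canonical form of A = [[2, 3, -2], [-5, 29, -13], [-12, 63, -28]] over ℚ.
R = [[0, 0, -4], [1, 0, 0], [0, 1, 3]]

The invariant factors of A (the non-unit diagonal entries of the Smith normal form of xI - A over ℚ[x]) are (x - 2)^2(x + 1), each dividing the next. The characteristic polynomial is their product, (x - 2)^2(x + 1).

The rational canonical form is the block-diagonal matrix of companion matrices C(f_i):
R = [[0, 0, -4], [1, 0, 0], [0, 1, 3]].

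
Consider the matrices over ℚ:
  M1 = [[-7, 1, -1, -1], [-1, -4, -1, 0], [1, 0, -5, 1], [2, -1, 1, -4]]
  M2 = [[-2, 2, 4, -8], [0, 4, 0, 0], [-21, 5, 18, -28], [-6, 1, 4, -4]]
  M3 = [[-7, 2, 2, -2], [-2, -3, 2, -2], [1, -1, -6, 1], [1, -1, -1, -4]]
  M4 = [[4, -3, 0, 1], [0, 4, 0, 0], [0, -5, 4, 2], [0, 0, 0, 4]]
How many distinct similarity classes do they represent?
3 classes: {M1}, {M2, M4}, {M3}

Characteristic polynomials: χ_{M1} = (x + 5)^4, χ_{M2} = (x - 4)^4, χ_{M3} = (x + 5)^4, χ_{M4} = (x - 4)^4.

{M1}: invariant factors (x + 5)^2, (x + 5)^2.

{M2, M4}: invariant factors (x - 4)^2, (x - 4)^2.

{M3}: invariant factors x + 5, x + 5, (x + 5)^2.

Matrices are similar if and only if their invariant-factor lists agree; the partition into similarity classes is {M1}, {M2, M4}, {M3}.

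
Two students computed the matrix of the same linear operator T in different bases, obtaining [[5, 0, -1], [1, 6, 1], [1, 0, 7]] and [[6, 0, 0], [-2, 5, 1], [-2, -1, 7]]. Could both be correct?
Yes.

Two matrices over a field are similar if and only if they have the same invariant factors.

Both A and B have characteristic polynomial (x - 6)^3 and minimal polynomial (x - 6)^2. Computing further, both have invariant factors x - 6, (x - 6)^2. Hence A and B are similar.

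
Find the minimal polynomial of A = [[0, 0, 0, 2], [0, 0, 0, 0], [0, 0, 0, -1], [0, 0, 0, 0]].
m_A(x) = x^2

The characteristic polynomial factors as x^4. The minimal polynomial is ∏(x - λ)^{k_λ} where k_λ is the size of the largest Jordan block at λ.

For λ = 0: rank(A) = 1, and the largest Jordan block has size 2 (the smallest k with rank(A^k) = rank(A^(k+1))).

So m_A(x) = x^2.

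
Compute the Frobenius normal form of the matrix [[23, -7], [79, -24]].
The invariant factors of A (the non-unit diagonal entries of the Smith normal form of xI - A over ℚ[x]) are x^2 + x + 1, each dividing the next. The characteristic polynomial is their product, x^2 + x + 1.

The rational canonical form is the block-diagonal matrix of companion matrices C(f_i):
R = [[0, -1], [1, -1]].

Note the characteristic polynomial does not split into linear factors over ℚ, so A has no Jordan form over ℚ; the rational canonical form exists over any field.

R = [[0, -1], [1, -1]]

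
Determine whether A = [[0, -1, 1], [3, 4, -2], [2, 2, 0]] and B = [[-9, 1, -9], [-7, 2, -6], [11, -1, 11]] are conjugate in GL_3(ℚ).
Two matrices over a field are similar if and only if they have the same invariant factors.

Both A and B have characteristic polynomial (x - 2)(x - 1)^2 and minimal polynomial (x - 2)(x - 1)^2. Computing further, both have invariant factors (x - 2)(x - 1)^2. Hence A and B are similar.

Yes.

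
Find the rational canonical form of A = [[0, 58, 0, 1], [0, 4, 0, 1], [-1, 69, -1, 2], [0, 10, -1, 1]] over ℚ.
The invariant factors of A (the non-unit diagonal entries of the Smith normal form of xI - A over ℚ[x]) are (x - 3)^2(x^2 + 2x - 6), each dividing the next. The characteristic polynomial is their product, (x - 3)^2(x^2 + 2x - 6).

The rational canonical form is the block-diagonal matrix of companion matrices C(f_i):
R = [[0, 0, 0, 54], [1, 0, 0, -54], [0, 1, 0, 9], [0, 0, 1, 4]].

Note the characteristic polynomial does not split into linear factors over ℚ, so A has no Jordan form over ℚ; the rational canonical form exists over any field.

R = [[0, 0, 0, 54], [1, 0, 0, -54], [0, 1, 0, 9], [0, 0, 1, 4]]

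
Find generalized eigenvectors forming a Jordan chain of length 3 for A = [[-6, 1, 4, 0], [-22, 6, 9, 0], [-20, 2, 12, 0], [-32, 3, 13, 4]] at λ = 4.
We seek v_1 ∈ ker((A - 4I)^3) \ ker((A - 4I)^2), then set v_{i+1} = (A - 4I) v_i.

One such chain is v_1 = [[2, 0, 5, 4]]^T, v_2 = [[0, 1, 0, 1]]^T, v_3 = [[1, 2, 2, 3]]^T. Check: (A - 4I) v_3 = [[0, 0, 0, 0]]^T = 0.

v_1 = [[2, 0, 5, 4]]^T, v_2 = [[0, 1, 0, 1]]^T, v_3 = [[1, 2, 2, 3]]^T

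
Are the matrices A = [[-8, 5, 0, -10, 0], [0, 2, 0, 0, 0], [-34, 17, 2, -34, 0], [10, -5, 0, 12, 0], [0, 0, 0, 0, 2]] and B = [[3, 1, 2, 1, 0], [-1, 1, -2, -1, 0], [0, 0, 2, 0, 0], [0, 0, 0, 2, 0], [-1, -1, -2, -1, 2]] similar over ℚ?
Yes.

Two matrices over a field are similar if and only if they have the same invariant factors.

Both A and B have characteristic polynomial (x - 2)^5 and minimal polynomial (x - 2)^2. Computing further, both have invariant factors x - 2, x - 2, x - 2, (x - 2)^2. Hence A and B are similar.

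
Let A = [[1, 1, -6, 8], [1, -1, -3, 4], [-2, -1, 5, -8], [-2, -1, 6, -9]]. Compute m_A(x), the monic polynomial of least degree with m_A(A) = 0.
m_A(x) = (x + 1)^3

The characteristic polynomial factors as (x + 1)^4. The minimal polynomial is ∏(x - λ)^{k_λ} where k_λ is the size of the largest Jordan block at λ.

For λ = -1: rank(A + I) = 2, and the largest Jordan block has size 3 (the smallest k with rank((A + I)^k) = rank((A + I)^(k+1))).

So m_A(x) = (x + 1)^3.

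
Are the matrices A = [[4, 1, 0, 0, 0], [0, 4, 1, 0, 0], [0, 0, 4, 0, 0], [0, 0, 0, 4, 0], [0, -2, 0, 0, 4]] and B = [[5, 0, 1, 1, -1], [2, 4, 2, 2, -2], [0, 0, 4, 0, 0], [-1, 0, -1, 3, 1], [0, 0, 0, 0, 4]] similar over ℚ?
No.

Both have characteristic polynomial (x - 4)^5, but the minimal polynomial of A is (x - 4)^3 while the minimal polynomial of B is (x - 4)^2. The minimal polynomial is a similarity invariant, so A and B are not similar.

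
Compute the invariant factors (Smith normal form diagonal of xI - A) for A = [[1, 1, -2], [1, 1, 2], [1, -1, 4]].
x - 2, (x - 2)^2

The Jordan structure of A has elementary divisors (x - 2)^2, (x - 2). Arranging the block sizes at each eigenvalue in decreasing order and taking row products gives the invariant factors.

Invariant factors (smallest first, each dividing the next): x - 2, (x - 2)^2.

Check: the last factor (x - 2)^2 is the minimal polynomial, and the product (x - 2)^3 is the characteristic polynomial.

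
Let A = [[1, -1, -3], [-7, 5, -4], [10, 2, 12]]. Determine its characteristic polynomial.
xI - A = [[x - 1, 1, 3], [7, x - 5, 4], [-10, -2, x - 12]].

Expanding det(xI - A) along the first row:
det(xI - A) = + (x - 1)·det([[x - 5, 4], [-2, x - 12]]) - (1)·det([[7, 4], [-10, x - 12]]) + (3)·det([[7, x - 5], [-10, -2]]).

Evaluating gives χ_A(x) = x^3 - 18x^2 + 108x - 216 = (x - 6)^3.

χ_A(x) = (x - 6)^3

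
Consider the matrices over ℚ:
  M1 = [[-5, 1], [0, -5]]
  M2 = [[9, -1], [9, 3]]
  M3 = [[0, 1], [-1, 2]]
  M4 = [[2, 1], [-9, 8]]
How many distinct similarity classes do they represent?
Characteristic polynomials: χ_{M1} = (x + 5)^2, χ_{M2} = (x - 6)^2, χ_{M3} = (x - 1)^2, χ_{M4} = (x - 5)^2.

{M1}: invariant factors (x + 5)^2.

{M2}: invariant factors (x - 6)^2.

{M3}: invariant factors (x - 1)^2.

{M4}: invariant factors (x - 5)^2.

Matrices are similar if and only if their invariant-factor lists agree; the partition into similarity classes is {M1}, {M2}, {M3}, {M4}.

4 classes: {M1}, {M2}, {M3}, {M4}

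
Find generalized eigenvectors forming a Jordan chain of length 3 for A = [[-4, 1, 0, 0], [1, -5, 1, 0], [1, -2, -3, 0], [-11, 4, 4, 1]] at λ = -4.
v_1 = [[1, 1, 1, 1]]^T, v_2 = [[1, 1, 0, 2]]^T, v_3 = [[1, 0, -1, 3]]^T

We seek v_1 ∈ ker((A + 4I)^3) \ ker((A + 4I)^2), then set v_{i+1} = (A + 4I) v_i.

One such chain is v_1 = [[1, 1, 1, 1]]^T, v_2 = [[1, 1, 0, 2]]^T, v_3 = [[1, 0, -1, 3]]^T. Check: (A + 4I) v_3 = [[0, 0, 0, 0]]^T = 0.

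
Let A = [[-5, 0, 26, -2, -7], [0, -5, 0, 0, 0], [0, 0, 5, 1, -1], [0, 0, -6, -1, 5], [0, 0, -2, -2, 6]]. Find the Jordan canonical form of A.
J = [[-5, 0, 0, 0, 0], [0, -5, 0, 0, 0], [0, 0, 3, 1, 0], [0, 0, 0, 3, 0], [0, 0, 0, 0, 4]]

The characteristic polynomial is det(xI - A) = (x - 4)(x - 3)^2(x + 5)^2, so the eigenvalues are -5 (algebraic multiplicity 2), 3 (algebraic multiplicity 2), 4 (algebraic multiplicity 1).

For λ = -5: rank(A + 5I) = 3. The eigenspace has dimension 5 - 3 = 2, so there are 2 Jordan blocks; the rank sequence gives block sizes [1, 1].

For λ = 3: rank(A - 3I) = 4, rank((A - 3I)^2) = 3. The eigenspace has dimension 5 - 4 = 1, so there is 1 Jordan block; the rank sequence gives block sizes [2].

For λ = 4: algebraic multiplicity 1 gives one 1×1 block.

Assembling the blocks gives the Jordan form J above.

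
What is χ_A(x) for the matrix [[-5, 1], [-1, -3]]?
xI - A = [[x + 5, -1], [1, x + 3]].

Expanding det(xI - A) along the first row:
det(xI - A) = + (x + 5)·det([[x + 3]]) - (-1)·det([[1]]).

Evaluating gives χ_A(x) = x^2 + 8x + 16 = (x + 4)^2.

χ_A(x) = (x + 4)^2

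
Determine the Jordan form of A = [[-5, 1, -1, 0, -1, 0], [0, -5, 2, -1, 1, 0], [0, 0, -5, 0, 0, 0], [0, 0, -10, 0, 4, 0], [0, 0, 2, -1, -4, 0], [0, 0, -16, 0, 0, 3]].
The characteristic polynomial is det(xI - A) = (x - 3)(x + 2)^2(x + 5)^3, so the eigenvalues are -5 (algebraic multiplicity 3), -2 (algebraic multiplicity 2), 3 (algebraic multiplicity 1).

For λ = -5: rank(A + 5I) = 4, rank((A + 5I)^2) = 3. The eigenspace has dimension 6 - 4 = 2, so there are 2 Jordan blocks; the rank sequence gives block sizes [2, 1].

For λ = -2: rank(A + 2I) = 5, rank((A + 2I)^2) = 4. The eigenspace has dimension 6 - 5 = 1, so there is 1 Jordan block; the rank sequence gives block sizes [2].

For λ = 3: algebraic multiplicity 1 gives one 1×1 block.

Assembling the blocks gives the Jordan form J above.

J = [[-5, 1, 0, 0, 0, 0], [0, -5, 0, 0, 0, 0], [0, 0, -5, 0, 0, 0], [0, 0, 0, -2, 1, 0], [0, 0, 0, 0, -2, 0], [0, 0, 0, 0, 0, 3]]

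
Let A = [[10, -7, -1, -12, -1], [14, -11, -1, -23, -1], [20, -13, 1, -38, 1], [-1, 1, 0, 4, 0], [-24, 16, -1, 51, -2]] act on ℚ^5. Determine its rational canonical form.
R = [[0, 5, 0, 0, 0], [1, 0, 0, 0, 0], [0, 0, 0, 0, -10], [0, 0, 1, 0, 5], [0, 0, 0, 1, 2]]

The invariant factors of A (the non-unit diagonal entries of the Smith normal form of xI - A over ℚ[x]) are x^2 - 5, (x - 2)(x^2 - 5), each dividing the next. The characteristic polynomial is their product, (x - 2)(x^2 - 5)^2.

The rational canonical form is the block-diagonal matrix of companion matrices C(f_i):
R = [[0, 5, 0, 0, 0], [1, 0, 0, 0, 0], [0, 0, 0, 0, -10], [0, 0, 1, 0, 5], [0, 0, 0, 1, 2]].

Note the characteristic polynomial does not split into linear factors over ℚ, so A has no Jordan form over ℚ; the rational canonical form exists over any field.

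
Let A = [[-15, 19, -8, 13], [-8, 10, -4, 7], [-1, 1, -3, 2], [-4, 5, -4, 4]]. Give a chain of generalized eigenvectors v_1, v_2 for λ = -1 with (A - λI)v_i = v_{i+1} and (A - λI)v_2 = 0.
We seek v_1 ∈ ker((A + I)^2) \ ker(A + I), then set v_{i+1} = (A + I) v_i.

One such chain is v_1 = [[4, 2, 0, 1]]^T, v_2 = [[-5, -3, 0, -1]]^T. Check: (A + I) v_2 = [[0, 0, 0, 0]]^T = 0.

v_1 = [[4, 2, 0, 1]]^T, v_2 = [[-5, -3, 0, -1]]^T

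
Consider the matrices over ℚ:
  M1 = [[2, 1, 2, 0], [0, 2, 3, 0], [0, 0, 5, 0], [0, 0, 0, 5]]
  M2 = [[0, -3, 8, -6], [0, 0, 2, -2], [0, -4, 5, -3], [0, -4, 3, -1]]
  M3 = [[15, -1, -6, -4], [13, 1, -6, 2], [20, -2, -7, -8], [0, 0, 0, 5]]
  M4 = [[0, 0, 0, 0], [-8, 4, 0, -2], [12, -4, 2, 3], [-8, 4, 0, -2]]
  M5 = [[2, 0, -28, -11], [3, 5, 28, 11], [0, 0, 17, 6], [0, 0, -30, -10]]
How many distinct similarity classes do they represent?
3 classes: {M1, M3, M5}, {M2}, {M4}

Characteristic polynomials: χ_{M1} = (x - 5)^2(x - 2)^2, χ_{M2} = x^2(x - 2)^2, χ_{M3} = (x - 5)^2(x - 2)^2, χ_{M4} = x^2(x - 2)^2, χ_{M5} = (x - 5)^2(x - 2)^2.

{M1, M3, M5}: invariant factors x - 5, (x - 5)(x - 2)^2.

{M2}: invariant factors x^2(x - 2)^2.

{M4}: invariant factors x, x(x - 2)^2.

Matrices are similar if and only if their invariant-factor lists agree; the partition into similarity classes is {M1, M3, M5}, {M2}, {M4}.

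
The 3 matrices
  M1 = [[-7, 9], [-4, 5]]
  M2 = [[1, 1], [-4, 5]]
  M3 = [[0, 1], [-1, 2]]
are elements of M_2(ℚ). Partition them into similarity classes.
Characteristic polynomials: χ_{M1} = (x + 1)^2, χ_{M2} = (x - 3)^2, χ_{M3} = (x - 1)^2.

{M1}: invariant factors (x + 1)^2.

{M2}: invariant factors (x - 3)^2.

{M3}: invariant factors (x - 1)^2.

Matrices are similar if and only if their invariant-factor lists agree; the partition into similarity classes is {M1}, {M2}, {M3}.

3 classes: {M1}, {M2}, {M3}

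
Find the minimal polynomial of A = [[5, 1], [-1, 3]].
m_A(x) = (x - 4)^2

The characteristic polynomial factors as (x - 4)^2. The minimal polynomial is ∏(x - λ)^{k_λ} where k_λ is the size of the largest Jordan block at λ.

For λ = 4: rank(A - 4I) = 1, and the largest Jordan block has size 2 (the smallest k with rank((A - 4I)^k) = rank((A - 4I)^(k+1))).

So m_A(x) = (x - 4)^2.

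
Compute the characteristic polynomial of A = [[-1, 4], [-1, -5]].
xI - A = [[x + 1, -4], [1, x + 5]].

Expanding det(xI - A) along the first row:
det(xI - A) = + (x + 1)·det([[x + 5]]) - (-4)·det([[1]]).

Evaluating gives χ_A(x) = x^2 + 6x + 9 = (x + 3)^2.

χ_A(x) = (x + 3)^2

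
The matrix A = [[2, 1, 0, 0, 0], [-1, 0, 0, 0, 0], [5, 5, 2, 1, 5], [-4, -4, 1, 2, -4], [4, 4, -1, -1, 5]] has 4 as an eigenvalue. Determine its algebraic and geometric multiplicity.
algebraic multiplicity 2, geometric multiplicity 1

The characteristic polynomial is (x - 4)^2(x - 1)^3, so the factor x - 4 appears with exponent 2: the algebraic multiplicity is 2.

rank(A - 4I) = 4, so the eigenspace has dimension 5 - 4 = 1: the geometric multiplicity is 1.

Since 1 < 2, A is not diagonalizable.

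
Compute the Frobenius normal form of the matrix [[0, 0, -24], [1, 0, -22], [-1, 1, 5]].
R = [[0, 0, -24], [1, 0, 2], [0, 1, 5]]

The invariant factors of A (the non-unit diagonal entries of the Smith normal form of xI - A over ℚ[x]) are (x - 4)(x - 3)(x + 2), each dividing the next. The characteristic polynomial is their product, (x - 4)(x - 3)(x + 2).

The rational canonical form is the block-diagonal matrix of companion matrices C(f_i):
R = [[0, 0, -24], [1, 0, 2], [0, 1, 5]].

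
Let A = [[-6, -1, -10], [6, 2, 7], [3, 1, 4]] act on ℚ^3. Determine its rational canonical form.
R = [[0, 0, -3], [1, 0, -1], [0, 1, 0]]

The invariant factors of A (the non-unit diagonal entries of the Smith normal form of xI - A over ℚ[x]) are x^3 + x + 3, each dividing the next. The characteristic polynomial is their product, x^3 + x + 3.

The rational canonical form is the block-diagonal matrix of companion matrices C(f_i):
R = [[0, 0, -3], [1, 0, -1], [0, 1, 0]].

Note the characteristic polynomial does not split into linear factors over ℚ, so A has no Jordan form over ℚ; the rational canonical form exists over any field.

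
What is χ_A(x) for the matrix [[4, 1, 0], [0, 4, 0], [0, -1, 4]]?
χ_A(x) = (x - 4)^3

xI - A = [[x - 4, -1, 0], [0, x - 4, 0], [0, 1, x - 4]].

Expanding det(xI - A) along the first row:
det(xI - A) = + (x - 4)·det([[x - 4, 0], [1, x - 4]]) - (-1)·det([[0, 0], [0, x - 4]]) + (0)·det([[0, x - 4], [0, 1]]).

Evaluating gives χ_A(x) = x^3 - 12x^2 + 48x - 64 = (x - 4)^3.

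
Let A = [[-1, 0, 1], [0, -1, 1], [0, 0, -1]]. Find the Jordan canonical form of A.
J = [[-1, 1, 0], [0, -1, 0], [0, 0, -1]]

The characteristic polynomial is det(xI - A) = (x + 1)^3, so the eigenvalues are -1 (algebraic multiplicity 3).

For λ = -1: rank(A + I) = 1, rank((A + I)^2) = 0. The eigenspace has dimension 3 - 1 = 2, so there are 2 Jordan blocks; the rank sequence gives block sizes [2, 1].

Assembling the blocks gives the Jordan form J above.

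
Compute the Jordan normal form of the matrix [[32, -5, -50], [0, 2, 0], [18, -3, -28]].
The characteristic polynomial is det(xI - A) = (x - 2)^3, so the eigenvalues are 2 (algebraic multiplicity 3).

For λ = 2: rank(A - 2I) = 1, rank((A - 2I)^2) = 0. The eigenspace has dimension 3 - 1 = 2, so there are 2 Jordan blocks; the rank sequence gives block sizes [2, 1].

Assembling the blocks gives the Jordan form J above.

J = [[2, 1, 0], [0, 2, 0], [0, 0, 2]]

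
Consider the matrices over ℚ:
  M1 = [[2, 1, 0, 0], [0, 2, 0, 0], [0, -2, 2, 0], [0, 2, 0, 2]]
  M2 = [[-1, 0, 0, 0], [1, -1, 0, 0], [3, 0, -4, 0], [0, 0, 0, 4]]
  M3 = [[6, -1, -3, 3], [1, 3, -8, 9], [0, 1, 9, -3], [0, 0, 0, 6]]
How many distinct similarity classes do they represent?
Characteristic polynomials: χ_{M1} = (x - 2)^4, χ_{M2} = (x - 4)(x + 1)^2(x + 4), χ_{M3} = (x - 6)^4.

{M1}: invariant factors x - 2, x - 2, (x - 2)^2.

{M2}: invariant factors (x - 4)(x + 1)^2(x + 4).

{M3}: invariant factors x - 6, (x - 6)^3.

Matrices are similar if and only if their invariant-factor lists agree; the partition into similarity classes is {M1}, {M2}, {M3}.

3 classes: {M1}, {M2}, {M3}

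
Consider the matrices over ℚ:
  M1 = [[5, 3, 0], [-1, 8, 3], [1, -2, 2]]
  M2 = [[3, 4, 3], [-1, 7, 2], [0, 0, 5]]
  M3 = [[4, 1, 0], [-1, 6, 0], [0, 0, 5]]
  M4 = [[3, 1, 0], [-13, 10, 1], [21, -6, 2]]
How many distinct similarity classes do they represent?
Characteristic polynomials: χ_{M1} = (x - 5)^3, χ_{M2} = (x - 5)^3, χ_{M3} = (x - 5)^3, χ_{M4} = (x - 5)^3.

{M1, M2, M4}: invariant factors (x - 5)^3.

{M3}: invariant factors x - 5, (x - 5)^2.

Matrices are similar if and only if their invariant-factor lists agree; the partition into similarity classes is {M1, M2, M4}, {M3}.

2 classes: {M1, M2, M4}, {M3}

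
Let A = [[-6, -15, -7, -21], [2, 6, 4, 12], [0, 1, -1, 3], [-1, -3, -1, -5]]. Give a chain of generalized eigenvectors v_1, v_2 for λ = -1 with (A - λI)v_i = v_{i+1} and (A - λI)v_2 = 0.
We seek v_1 ∈ ker((A + I)^2) \ ker(A + I), then set v_{i+1} = (A + I) v_i.

One such chain is v_1 = [[4, -2, 0, 1]]^T, v_2 = [[-11, 6, 1, -2]]^T. Check: (A + I) v_2 = [[0, 0, 0, 0]]^T = 0.

v_1 = [[4, -2, 0, 1]]^T, v_2 = [[-11, 6, 1, -2]]^T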